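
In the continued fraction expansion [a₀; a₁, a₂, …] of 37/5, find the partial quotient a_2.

2

Run the Euclidean algorithm, recording each quotient:
⌊37/5⌋ = 7, remainder 2
⌊5/2⌋ = 2, remainder 1
⌊2/1⌋ = 2, remainder 0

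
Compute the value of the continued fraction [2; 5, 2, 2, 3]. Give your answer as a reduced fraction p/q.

Collapse the nested fraction from the inside out:
Start with 3.
2 + 1/(3/1) = 2 + 1/3 = 7/3
2 + 1/(7/3) = 2 + 3/7 = 17/7
5 + 1/(17/7) = 5 + 7/17 = 92/17
2 + 1/(92/17) = 2 + 17/92 = 201/92

201/92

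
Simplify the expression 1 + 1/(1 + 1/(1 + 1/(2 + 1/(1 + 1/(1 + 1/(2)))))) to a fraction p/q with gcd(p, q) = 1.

a_0 = 1: 1/1
a_1 = 1: 2/1
a_2 = 1: 3/2
a_3 = 2: 8/5
a_4 = 1: 11/7
a_5 = 1: 19/12
a_6 = 2: 49/31

49/31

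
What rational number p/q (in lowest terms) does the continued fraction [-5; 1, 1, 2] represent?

-22/5

Start with 2.
1 + 1/(2/1) = 1 + 1/2 = 3/2
1 + 1/(3/2) = 1 + 2/3 = 5/3
-5 + 1/(5/3) = -5 + 3/5 = -22/5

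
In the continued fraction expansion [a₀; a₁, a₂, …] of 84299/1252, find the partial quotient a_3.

3

Run the Euclidean algorithm, recording each quotient:
84299 ÷ 1252 → quotient 67, remainder 415
1252 ÷ 415 → quotient 3, remainder 7
415 ÷ 7 → quotient 59, remainder 2
7 ÷ 2 → quotient 3, remainder 1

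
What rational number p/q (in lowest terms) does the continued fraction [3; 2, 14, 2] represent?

209/60

Compute successive convergents:
a_0 = 3: 3/1
a_1 = 2: 7/2
a_2 = 14: 101/29
a_3 = 2: 209/60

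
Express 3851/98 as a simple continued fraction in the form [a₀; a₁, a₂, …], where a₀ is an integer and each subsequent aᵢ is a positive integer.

Run the Euclidean algorithm, recording each quotient:
⌊3851/98⌋ = 39, remainder 29
⌊98/29⌋ = 3, remainder 11
⌊29/11⌋ = 2, remainder 7
⌊11/7⌋ = 1, remainder 4
⌊7/4⌋ = 1, remainder 3
⌊4/3⌋ = 1, remainder 1
⌊3/1⌋ = 3, remainder 0

[39; 3, 2, 1, 1, 1, 3]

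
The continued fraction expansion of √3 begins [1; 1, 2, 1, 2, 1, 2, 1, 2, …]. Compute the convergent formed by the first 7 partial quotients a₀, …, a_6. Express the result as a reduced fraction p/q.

71/41

Build up convergents one term at a time:
a_0 = 1: 1/1
a_1 = 1: 2/1
a_2 = 2: 5/3
a_3 = 1: 7/4
a_4 = 2: 19/11
a_5 = 1: 26/15
a_6 = 2: 71/41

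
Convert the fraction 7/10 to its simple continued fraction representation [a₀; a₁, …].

7 = 0·10 + 7, so a_0 = 0
10 = 1·7 + 3, so a_1 = 1
7 = 2·3 + 1, so a_2 = 2
3 = 3·1 + 0, so a_3 = 3

[0; 1, 2, 3]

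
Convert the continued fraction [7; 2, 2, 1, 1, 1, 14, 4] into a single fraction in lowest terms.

8393/1131

a_0 = 7: 7/1
a_1 = 2: 15/2
a_2 = 2: 37/5
a_3 = 1: 52/7
a_4 = 1: 89/12
a_5 = 1: 141/19
a_6 = 14: 2063/278
a_7 = 4: 8393/1131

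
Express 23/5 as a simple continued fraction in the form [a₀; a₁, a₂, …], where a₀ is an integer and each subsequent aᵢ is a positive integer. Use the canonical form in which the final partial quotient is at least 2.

⌊23/5⌋ = 4, remainder 3
⌊5/3⌋ = 1, remainder 2
⌊3/2⌋ = 1, remainder 1
⌊2/1⌋ = 2, remainder 0

[4; 1, 1, 2]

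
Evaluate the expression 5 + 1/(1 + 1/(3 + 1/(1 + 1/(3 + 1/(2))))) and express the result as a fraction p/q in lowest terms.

Work from the innermost term outward:
Start with 2.
3 + 1/(2/1) = 3 + 1/2 = 7/2
1 + 1/(7/2) = 1 + 2/7 = 9/7
3 + 1/(9/7) = 3 + 7/9 = 34/9
1 + 1/(34/9) = 1 + 9/34 = 43/34
5 + 1/(43/34) = 5 + 34/43 = 249/43

249/43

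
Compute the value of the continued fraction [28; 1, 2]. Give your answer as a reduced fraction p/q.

Compute successive convergents:
a_0 = 28: 28/1
a_1 = 1: 29/1
a_2 = 2: 86/3

86/3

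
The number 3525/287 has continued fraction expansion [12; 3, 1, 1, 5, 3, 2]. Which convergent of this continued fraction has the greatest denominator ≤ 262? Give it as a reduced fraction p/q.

a_0 = 12: 12/1  (≤ bound)
a_1 = 3: 37/3  (≤ bound)
a_2 = 1: 49/4  (≤ bound)
a_3 = 1: 86/7  (≤ bound)
a_4 = 5: 479/39  (≤ bound)
a_5 = 3: 1523/124  (≤ bound)
a_6 = 2: 3525/287  (> 262, stop)

1523/124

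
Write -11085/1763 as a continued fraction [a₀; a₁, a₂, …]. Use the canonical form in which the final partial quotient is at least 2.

[-7; 1, 2, 2, 10, 1, 1, 11]

-11085 = -7·1763 + 1256, so a_0 = -7
1763 = 1·1256 + 507, so a_1 = 1
1256 = 2·507 + 242, so a_2 = 2
507 = 2·242 + 23, so a_3 = 2
242 = 10·23 + 12, so a_4 = 10
23 = 1·12 + 11, so a_5 = 1
12 = 1·11 + 1, so a_6 = 1
11 = 11·1 + 0, so a_7 = 11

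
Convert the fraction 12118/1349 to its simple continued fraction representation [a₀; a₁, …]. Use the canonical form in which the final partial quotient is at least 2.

[8; 1, 57, 1, 1, 1, 7]

⌊12118/1349⌋ = 8, remainder 1326
⌊1349/1326⌋ = 1, remainder 23
⌊1326/23⌋ = 57, remainder 15
⌊23/15⌋ = 1, remainder 8
⌊15/8⌋ = 1, remainder 7
⌊8/7⌋ = 1, remainder 1
⌊7/1⌋ = 7, remainder 0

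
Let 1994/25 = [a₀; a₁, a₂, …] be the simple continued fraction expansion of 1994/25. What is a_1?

⌊1994/25⌋ = 79, remainder 19
⌊25/19⌋ = 1, remainder 6

1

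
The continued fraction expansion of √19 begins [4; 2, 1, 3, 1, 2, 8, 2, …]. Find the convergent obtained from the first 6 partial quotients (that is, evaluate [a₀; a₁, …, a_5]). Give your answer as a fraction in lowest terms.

170/39

Work from the innermost term outward:
Start with 2.
1 + 1/(2/1) = 1 + 1/2 = 3/2
3 + 1/(3/2) = 3 + 2/3 = 11/3
1 + 1/(11/3) = 1 + 3/11 = 14/11
2 + 1/(14/11) = 2 + 11/14 = 39/14
4 + 1/(39/14) = 4 + 14/39 = 170/39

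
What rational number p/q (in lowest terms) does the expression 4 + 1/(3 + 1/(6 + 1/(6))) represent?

505/117

Build up convergents one term at a time:
a_0 = 4: 4/1
a_1 = 3: 13/3
a_2 = 6: 82/19
a_3 = 6: 505/117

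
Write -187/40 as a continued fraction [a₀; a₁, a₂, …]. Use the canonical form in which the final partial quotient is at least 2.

⌊-187/40⌋ = -5, remainder 13
⌊40/13⌋ = 3, remainder 1
⌊13/1⌋ = 13, remainder 0

[-5; 3, 13]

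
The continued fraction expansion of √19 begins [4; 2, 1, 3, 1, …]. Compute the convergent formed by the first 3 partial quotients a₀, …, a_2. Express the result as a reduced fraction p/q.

Starting at the tail and folding back:
Start with 1.
2 + 1/(1/1) = 2 + 1/1 = 3/1
4 + 1/(3/1) = 4 + 1/3 = 13/3

13/3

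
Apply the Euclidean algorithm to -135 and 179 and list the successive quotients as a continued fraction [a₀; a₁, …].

[-1; 4, 14, 1, 2]

-135 = -1·179 + 44, so a_0 = -1
179 = 4·44 + 3, so a_1 = 4
44 = 14·3 + 2, so a_2 = 14
3 = 1·2 + 1, so a_3 = 1
2 = 2·1 + 0, so a_4 = 2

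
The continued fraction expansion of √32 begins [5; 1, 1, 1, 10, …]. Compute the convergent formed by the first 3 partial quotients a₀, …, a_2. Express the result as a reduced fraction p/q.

Use the convergent recurrence hₖ = aₖ·hₖ₋₁ + hₖ₋₂ (and likewise for the denominators kₖ):
a_0 = 5: 5/1
a_1 = 1: 6/1
a_2 = 1: 11/2

11/2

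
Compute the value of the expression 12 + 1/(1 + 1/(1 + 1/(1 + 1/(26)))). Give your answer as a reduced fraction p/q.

1013/80

Compute successive convergents:
a_0 = 12: 12/1
a_1 = 1: 13/1
a_2 = 1: 25/2
a_3 = 1: 38/3
a_4 = 26: 1013/80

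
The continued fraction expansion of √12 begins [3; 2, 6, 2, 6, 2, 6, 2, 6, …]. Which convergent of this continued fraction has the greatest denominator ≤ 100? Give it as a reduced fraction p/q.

97/28

List convergents until the denominator exceeds the bound:
a_0 = 3: 3/1  (≤ bound)
a_1 = 2: 7/2  (≤ bound)
a_2 = 6: 45/13  (≤ bound)
a_3 = 2: 97/28  (≤ bound)
a_4 = 6: 627/181  (> 100, stop)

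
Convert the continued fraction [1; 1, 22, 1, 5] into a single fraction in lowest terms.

280/143

Compute successive convergents:
a_0 = 1: 1/1
a_1 = 1: 2/1
a_2 = 22: 45/23
a_3 = 1: 47/24
a_4 = 5: 280/143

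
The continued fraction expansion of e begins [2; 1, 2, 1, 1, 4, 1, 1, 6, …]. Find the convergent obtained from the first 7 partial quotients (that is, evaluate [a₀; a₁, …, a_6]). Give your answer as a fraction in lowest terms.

106/39

Start with 1.
4 + 1/(1/1) = 4 + 1/1 = 5/1
1 + 1/(5/1) = 1 + 1/5 = 6/5
1 + 1/(6/5) = 1 + 5/6 = 11/6
2 + 1/(11/6) = 2 + 6/11 = 28/11
1 + 1/(28/11) = 1 + 11/28 = 39/28
2 + 1/(39/28) = 2 + 28/39 = 106/39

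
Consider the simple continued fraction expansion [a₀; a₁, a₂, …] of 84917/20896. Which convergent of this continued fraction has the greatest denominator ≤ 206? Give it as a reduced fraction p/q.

List convergents until the denominator exceeds the bound:
a_0 = 4: 4/1  (≤ bound)
a_1 = 15: 61/15  (≤ bound)
a_2 = 1: 65/16  (≤ bound)
a_3 = 2: 191/47  (≤ bound)
a_4 = 11: 2166/533  (> 206, stop)

191/47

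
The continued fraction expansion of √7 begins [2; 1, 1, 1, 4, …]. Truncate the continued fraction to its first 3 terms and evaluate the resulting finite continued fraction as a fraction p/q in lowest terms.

a_0 = 2: 2/1
a_1 = 1: 3/1
a_2 = 1: 5/2

5/2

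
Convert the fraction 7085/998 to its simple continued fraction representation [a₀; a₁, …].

[7; 10, 12, 2, 1, 2]

Repeatedly divide and take the remainder:
7085 = 7·998 + 99, so a_0 = 7
998 = 10·99 + 8, so a_1 = 10
99 = 12·8 + 3, so a_2 = 12
8 = 2·3 + 2, so a_3 = 2
3 = 1·2 + 1, so a_4 = 1
2 = 2·1 + 0, so a_5 = 2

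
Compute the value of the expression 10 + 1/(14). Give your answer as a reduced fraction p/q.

141/14

a_0 = 10: 10/1
a_1 = 14: 141/14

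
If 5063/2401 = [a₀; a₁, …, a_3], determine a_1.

9

5063 = 2·2401 + 261, so a_0 = 2
2401 = 9·261 + 52, so a_1 = 9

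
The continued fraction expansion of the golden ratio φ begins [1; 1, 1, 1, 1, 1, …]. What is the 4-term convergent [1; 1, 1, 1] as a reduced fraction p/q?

Start with 1.
1 + 1/(1/1) = 1 + 1/1 = 2/1
1 + 1/(2/1) = 1 + 1/2 = 3/2
1 + 1/(3/2) = 1 + 2/3 = 5/3

5/3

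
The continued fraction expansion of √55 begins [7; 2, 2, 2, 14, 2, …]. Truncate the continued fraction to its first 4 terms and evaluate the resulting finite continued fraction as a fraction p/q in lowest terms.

89/12

Collapse the nested fraction from the inside out:
Start with 2.
2 + 1/(2/1) = 2 + 1/2 = 5/2
2 + 1/(5/2) = 2 + 2/5 = 12/5
7 + 1/(12/5) = 7 + 5/12 = 89/12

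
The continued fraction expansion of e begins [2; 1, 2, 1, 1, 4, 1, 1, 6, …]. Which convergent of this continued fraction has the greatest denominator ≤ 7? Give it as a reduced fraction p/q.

a_0 = 2: 2/1  (≤ bound)
a_1 = 1: 3/1  (≤ bound)
a_2 = 2: 8/3  (≤ bound)
a_3 = 1: 11/4  (≤ bound)
a_4 = 1: 19/7  (≤ bound)
a_5 = 4: 87/32  (> 7, stop)

19/7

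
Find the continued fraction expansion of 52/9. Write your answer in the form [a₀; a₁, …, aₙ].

52 = 5·9 + 7, so a_0 = 5
9 = 1·7 + 2, so a_1 = 1
7 = 3·2 + 1, so a_2 = 3
2 = 2·1 + 0, so a_3 = 2

[5; 1, 3, 2]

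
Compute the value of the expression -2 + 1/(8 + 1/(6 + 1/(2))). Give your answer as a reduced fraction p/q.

Build up convergents one term at a time:
a_0 = -2: -2/1
a_1 = 8: -15/8
a_2 = 6: -92/49
a_3 = 2: -199/106

-199/106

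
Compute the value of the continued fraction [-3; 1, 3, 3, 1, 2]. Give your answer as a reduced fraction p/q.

-105/47

Compute successive convergents:
a_0 = -3: -3/1
a_1 = 1: -2/1
a_2 = 3: -9/4
a_3 = 3: -29/13
a_4 = 1: -38/17
a_5 = 2: -105/47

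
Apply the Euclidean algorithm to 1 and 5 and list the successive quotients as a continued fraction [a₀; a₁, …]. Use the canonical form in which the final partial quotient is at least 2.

[0; 5]

1 ÷ 5 → quotient 0, remainder 1
5 ÷ 1 → quotient 5, remainder 0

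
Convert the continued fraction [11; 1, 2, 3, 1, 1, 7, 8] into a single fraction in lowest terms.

16549/1415

Start with 8.
7 + 1/(8/1) = 7 + 1/8 = 57/8
1 + 1/(57/8) = 1 + 8/57 = 65/57
1 + 1/(65/57) = 1 + 57/65 = 122/65
3 + 1/(122/65) = 3 + 65/122 = 431/122
2 + 1/(431/122) = 2 + 122/431 = 984/431
1 + 1/(984/431) = 1 + 431/984 = 1415/984
11 + 1/(1415/984) = 11 + 984/1415 = 16549/1415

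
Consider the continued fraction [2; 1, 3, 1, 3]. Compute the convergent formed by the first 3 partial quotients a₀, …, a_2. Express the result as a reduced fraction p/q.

Work from the innermost term outward:
Start with 3.
1 + 1/(3/1) = 1 + 1/3 = 4/3
2 + 1/(4/3) = 2 + 3/4 = 11/4

11/4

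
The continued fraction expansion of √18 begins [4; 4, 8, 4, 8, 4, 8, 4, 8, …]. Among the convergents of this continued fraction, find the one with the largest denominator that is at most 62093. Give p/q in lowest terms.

a_0 = 4: 4/1  (≤ bound)
a_1 = 4: 17/4  (≤ bound)
a_2 = 8: 140/33  (≤ bound)
a_3 = 4: 577/136  (≤ bound)
a_4 = 8: 4756/1121  (≤ bound)
a_5 = 4: 19601/4620  (≤ bound)
a_6 = 8: 161564/38081  (≤ bound)
a_7 = 4: 665857/156944  (> 62093, stop)

161564/38081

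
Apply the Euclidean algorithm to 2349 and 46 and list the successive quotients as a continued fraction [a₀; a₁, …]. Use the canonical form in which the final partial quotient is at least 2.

2349 = 51·46 + 3, so a_0 = 51
46 = 15·3 + 1, so a_1 = 15
3 = 3·1 + 0, so a_2 = 3

[51; 15, 3]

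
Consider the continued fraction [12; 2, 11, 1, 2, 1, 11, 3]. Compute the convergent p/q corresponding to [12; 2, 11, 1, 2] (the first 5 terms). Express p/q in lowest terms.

Collapse the nested fraction from the inside out:
Start with 2.
1 + 1/(2/1) = 1 + 1/2 = 3/2
11 + 1/(3/2) = 11 + 2/3 = 35/3
2 + 1/(35/3) = 2 + 3/35 = 73/35
12 + 1/(73/35) = 12 + 35/73 = 911/73

911/73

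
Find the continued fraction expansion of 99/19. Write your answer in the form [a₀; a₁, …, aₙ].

[5; 4, 1, 3]

99 = 5·19 + 4, so a_0 = 5
19 = 4·4 + 3, so a_1 = 4
4 = 1·3 + 1, so a_2 = 1
3 = 3·1 + 0, so a_3 = 3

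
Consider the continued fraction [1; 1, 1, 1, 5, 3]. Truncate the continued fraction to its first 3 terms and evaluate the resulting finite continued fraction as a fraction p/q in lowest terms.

3/2

a_0 = 1: 1/1
a_1 = 1: 2/1
a_2 = 1: 3/2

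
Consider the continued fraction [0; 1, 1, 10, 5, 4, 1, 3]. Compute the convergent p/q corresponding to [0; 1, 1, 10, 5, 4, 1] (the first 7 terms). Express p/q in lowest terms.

Starting at the tail and folding back:
Start with 1.
4 + 1/(1/1) = 4 + 1/1 = 5/1
5 + 1/(5/1) = 5 + 1/5 = 26/5
10 + 1/(26/5) = 10 + 5/26 = 265/26
1 + 1/(265/26) = 1 + 26/265 = 291/265
1 + 1/(291/265) = 1 + 265/291 = 556/291
0 + 1/(556/291) = 0 + 291/556 = 291/556

291/556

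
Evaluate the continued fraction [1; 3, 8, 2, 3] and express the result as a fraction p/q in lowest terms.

Starting at the tail and folding back:
Start with 3.
2 + 1/(3/1) = 2 + 1/3 = 7/3
8 + 1/(7/3) = 8 + 3/7 = 59/7
3 + 1/(59/7) = 3 + 7/59 = 184/59
1 + 1/(184/59) = 1 + 59/184 = 243/184

243/184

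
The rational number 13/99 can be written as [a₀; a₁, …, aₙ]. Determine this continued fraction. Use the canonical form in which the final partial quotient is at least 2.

[0; 7, 1, 1, 1, 1, 2]

Repeatedly divide and take the remainder:
13 = 0·99 + 13, so a_0 = 0
99 = 7·13 + 8, so a_1 = 7
13 = 1·8 + 5, so a_2 = 1
8 = 1·5 + 3, so a_3 = 1
5 = 1·3 + 2, so a_4 = 1
3 = 1·2 + 1, so a_5 = 1
2 = 2·1 + 0, so a_6 = 2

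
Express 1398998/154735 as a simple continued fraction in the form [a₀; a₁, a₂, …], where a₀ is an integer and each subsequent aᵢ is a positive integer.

⌊1398998/154735⌋ = 9, remainder 6383
⌊154735/6383⌋ = 24, remainder 1543
⌊6383/1543⌋ = 4, remainder 211
⌊1543/211⌋ = 7, remainder 66
⌊211/66⌋ = 3, remainder 13
⌊66/13⌋ = 5, remainder 1
⌊13/1⌋ = 13, remainder 0

[9; 24, 4, 7, 3, 5, 13]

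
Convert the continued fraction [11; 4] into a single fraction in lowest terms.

Start with 4.
11 + 1/(4/1) = 11 + 1/4 = 45/4

45/4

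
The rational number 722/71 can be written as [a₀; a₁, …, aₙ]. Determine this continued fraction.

Repeatedly divide and take the remainder:
722 = 10·71 + 12, so a_0 = 10
71 = 5·12 + 11, so a_1 = 5
12 = 1·11 + 1, so a_2 = 1
11 = 11·1 + 0, so a_3 = 11

[10; 5, 1, 11]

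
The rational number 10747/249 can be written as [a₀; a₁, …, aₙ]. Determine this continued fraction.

[43; 6, 4, 2, 4]

Apply division with remainder until the remainder is 0:
⌊10747/249⌋ = 43, remainder 40
⌊249/40⌋ = 6, remainder 9
⌊40/9⌋ = 4, remainder 4
⌊9/4⌋ = 2, remainder 1
⌊4/1⌋ = 4, remainder 0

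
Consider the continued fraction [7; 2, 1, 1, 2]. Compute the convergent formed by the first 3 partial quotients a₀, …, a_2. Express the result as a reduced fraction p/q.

22/3

a_0 = 7: 7/1
a_1 = 2: 15/2
a_2 = 1: 22/3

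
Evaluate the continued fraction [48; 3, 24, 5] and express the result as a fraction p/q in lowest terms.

17785/368

a_0 = 48: 48/1
a_1 = 3: 145/3
a_2 = 24: 3528/73
a_3 = 5: 17785/368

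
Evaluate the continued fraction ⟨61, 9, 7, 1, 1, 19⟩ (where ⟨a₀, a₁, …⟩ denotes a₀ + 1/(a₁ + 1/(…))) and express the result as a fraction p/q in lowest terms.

163529/2676

Build up convergents one term at a time:
a_0 = 61: 61/1
a_1 = 9: 550/9
a_2 = 7: 3911/64
a_3 = 1: 4461/73
a_4 = 1: 8372/137
a_5 = 19: 163529/2676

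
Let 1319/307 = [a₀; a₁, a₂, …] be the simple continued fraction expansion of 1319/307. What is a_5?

11

1319 = 4·307 + 91, so a_0 = 4
307 = 3·91 + 34, so a_1 = 3
91 = 2·34 + 23, so a_2 = 2
34 = 1·23 + 11, so a_3 = 1
23 = 2·11 + 1, so a_4 = 2
11 = 11·1 + 0, so a_5 = 11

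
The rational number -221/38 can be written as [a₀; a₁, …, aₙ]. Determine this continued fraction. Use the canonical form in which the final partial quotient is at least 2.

[-6; 5, 2, 3]

⌊-221/38⌋ = -6, remainder 7
⌊38/7⌋ = 5, remainder 3
⌊7/3⌋ = 2, remainder 1
⌊3/1⌋ = 3, remainder 0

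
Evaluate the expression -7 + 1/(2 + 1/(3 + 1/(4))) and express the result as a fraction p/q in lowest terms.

Build up convergents one term at a time:
a_0 = -7: -7/1
a_1 = 2: -13/2
a_2 = 3: -46/7
a_3 = 4: -197/30

-197/30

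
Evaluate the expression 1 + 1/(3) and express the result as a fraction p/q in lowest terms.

4/3

Compute successive convergents:
a_0 = 1: 1/1
a_1 = 3: 4/3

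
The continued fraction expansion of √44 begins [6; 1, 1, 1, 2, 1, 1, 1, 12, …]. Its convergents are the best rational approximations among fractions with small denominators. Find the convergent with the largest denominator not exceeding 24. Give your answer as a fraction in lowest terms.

126/19

a_0 = 6: 6/1  (≤ bound)
a_1 = 1: 7/1  (≤ bound)
a_2 = 1: 13/2  (≤ bound)
a_3 = 1: 20/3  (≤ bound)
a_4 = 2: 53/8  (≤ bound)
a_5 = 1: 73/11  (≤ bound)
a_6 = 1: 126/19  (≤ bound)
a_7 = 1: 199/30  (> 24, stop)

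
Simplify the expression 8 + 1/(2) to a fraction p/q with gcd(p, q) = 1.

17/2

Start with 2.
8 + 1/(2/1) = 8 + 1/2 = 17/2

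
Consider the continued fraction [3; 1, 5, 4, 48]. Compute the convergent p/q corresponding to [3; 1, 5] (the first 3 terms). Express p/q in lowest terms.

23/6

Start with 5.
1 + 1/(5/1) = 1 + 1/5 = 6/5
3 + 1/(6/5) = 3 + 5/6 = 23/6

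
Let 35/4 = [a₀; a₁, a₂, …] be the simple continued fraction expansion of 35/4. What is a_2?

3

35 = 8·4 + 3, so a_0 = 8
4 = 1·3 + 1, so a_1 = 1
3 = 3·1 + 0, so a_2 = 3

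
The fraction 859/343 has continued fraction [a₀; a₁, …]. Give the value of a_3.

56

859 ÷ 343 → quotient 2, remainder 173
343 ÷ 173 → quotient 1, remainder 170
173 ÷ 170 → quotient 1, remainder 3
170 ÷ 3 → quotient 56, remainder 2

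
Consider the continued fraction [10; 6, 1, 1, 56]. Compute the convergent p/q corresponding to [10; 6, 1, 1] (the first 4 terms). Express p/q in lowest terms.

132/13

a_0 = 10: 10/1
a_1 = 6: 61/6
a_2 = 1: 71/7
a_3 = 1: 132/13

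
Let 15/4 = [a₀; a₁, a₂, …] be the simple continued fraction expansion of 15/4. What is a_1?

15 ÷ 4 → quotient 3, remainder 3
4 ÷ 3 → quotient 1, remainder 1

1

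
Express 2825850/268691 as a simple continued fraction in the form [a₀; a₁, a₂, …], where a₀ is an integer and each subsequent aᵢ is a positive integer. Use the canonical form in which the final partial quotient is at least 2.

[10; 1, 1, 14, 8, 3, 6, 58]

Apply division with remainder until the remainder is 0:
⌊2825850/268691⌋ = 10, remainder 138940
⌊268691/138940⌋ = 1, remainder 129751
⌊138940/129751⌋ = 1, remainder 9189
⌊129751/9189⌋ = 14, remainder 1105
⌊9189/1105⌋ = 8, remainder 349
⌊1105/349⌋ = 3, remainder 58
⌊349/58⌋ = 6, remainder 1
⌊58/1⌋ = 58, remainder 0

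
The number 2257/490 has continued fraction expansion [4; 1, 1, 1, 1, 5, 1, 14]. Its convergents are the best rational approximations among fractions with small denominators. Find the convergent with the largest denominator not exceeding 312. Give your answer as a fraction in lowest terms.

a_0 = 4: 4/1  (≤ bound)
a_1 = 1: 5/1  (≤ bound)
a_2 = 1: 9/2  (≤ bound)
a_3 = 1: 14/3  (≤ bound)
a_4 = 1: 23/5  (≤ bound)
a_5 = 5: 129/28  (≤ bound)
a_6 = 1: 152/33  (≤ bound)
a_7 = 14: 2257/490  (> 312, stop)

152/33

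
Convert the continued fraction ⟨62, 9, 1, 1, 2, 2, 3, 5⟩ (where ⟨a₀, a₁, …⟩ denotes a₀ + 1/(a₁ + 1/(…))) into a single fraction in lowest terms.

Collapse the nested fraction from the inside out:
Start with 5.
3 + 1/(5/1) = 3 + 1/5 = 16/5
2 + 1/(16/5) = 2 + 5/16 = 37/16
2 + 1/(37/16) = 2 + 16/37 = 90/37
1 + 1/(90/37) = 1 + 37/90 = 127/90
1 + 1/(127/90) = 1 + 90/127 = 217/127
9 + 1/(217/127) = 9 + 127/217 = 2080/217
62 + 1/(2080/217) = 62 + 217/2080 = 129177/2080

129177/2080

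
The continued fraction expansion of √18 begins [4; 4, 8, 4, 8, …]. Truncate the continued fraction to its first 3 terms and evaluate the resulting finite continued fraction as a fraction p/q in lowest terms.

140/33

Compute successive convergents:
a_0 = 4: 4/1
a_1 = 4: 17/4
a_2 = 8: 140/33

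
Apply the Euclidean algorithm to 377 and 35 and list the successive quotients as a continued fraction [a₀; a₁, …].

[10; 1, 3, 2, 1, 2]

Apply division with remainder until the remainder is 0:
⌊377/35⌋ = 10, remainder 27
⌊35/27⌋ = 1, remainder 8
⌊27/8⌋ = 3, remainder 3
⌊8/3⌋ = 2, remainder 2
⌊3/2⌋ = 1, remainder 1
⌊2/1⌋ = 2, remainder 0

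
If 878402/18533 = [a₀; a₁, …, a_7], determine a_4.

11

878402 ÷ 18533 → quotient 47, remainder 7351
18533 ÷ 7351 → quotient 2, remainder 3831
7351 ÷ 3831 → quotient 1, remainder 3520
3831 ÷ 3520 → quotient 1, remainder 311
3520 ÷ 311 → quotient 11, remainder 99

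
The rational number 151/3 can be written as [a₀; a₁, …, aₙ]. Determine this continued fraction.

[50; 3]

Apply division with remainder until the remainder is 0:
151 = 50·3 + 1, so a_0 = 50
3 = 3·1 + 0, so a_1 = 3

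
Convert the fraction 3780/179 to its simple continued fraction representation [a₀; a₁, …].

Run the Euclidean algorithm, recording each quotient:
3780 = 21·179 + 21, so a_0 = 21
179 = 8·21 + 11, so a_1 = 8
21 = 1·11 + 10, so a_2 = 1
11 = 1·10 + 1, so a_3 = 1
10 = 10·1 + 0, so a_4 = 10

[21; 8, 1, 1, 10]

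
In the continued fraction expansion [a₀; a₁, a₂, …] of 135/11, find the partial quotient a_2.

Repeatedly divide and take the remainder:
135 = 12·11 + 3, so a_0 = 12
11 = 3·3 + 2, so a_1 = 3
3 = 1·2 + 1, so a_2 = 1

1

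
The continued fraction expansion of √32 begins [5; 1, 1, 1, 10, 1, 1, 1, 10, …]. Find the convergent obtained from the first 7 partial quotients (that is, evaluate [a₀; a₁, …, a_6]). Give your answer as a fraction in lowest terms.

379/67

Build up convergents one term at a time:
a_0 = 5: 5/1
a_1 = 1: 6/1
a_2 = 1: 11/2
a_3 = 1: 17/3
a_4 = 10: 181/32
a_5 = 1: 198/35
a_6 = 1: 379/67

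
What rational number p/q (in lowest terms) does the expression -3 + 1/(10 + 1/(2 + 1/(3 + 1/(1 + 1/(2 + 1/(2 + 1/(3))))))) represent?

-6125/2109

Collapse the nested fraction from the inside out:
Start with 3.
2 + 1/(3/1) = 2 + 1/3 = 7/3
2 + 1/(7/3) = 2 + 3/7 = 17/7
1 + 1/(17/7) = 1 + 7/17 = 24/17
3 + 1/(24/17) = 3 + 17/24 = 89/24
2 + 1/(89/24) = 2 + 24/89 = 202/89
10 + 1/(202/89) = 10 + 89/202 = 2109/202
-3 + 1/(2109/202) = -3 + 202/2109 = -6125/2109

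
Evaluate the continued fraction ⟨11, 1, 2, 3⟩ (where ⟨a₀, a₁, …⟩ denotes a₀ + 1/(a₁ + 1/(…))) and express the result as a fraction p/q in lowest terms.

Start with 3.
2 + 1/(3/1) = 2 + 1/3 = 7/3
1 + 1/(7/3) = 1 + 3/7 = 10/7
11 + 1/(10/7) = 11 + 7/10 = 117/10

117/10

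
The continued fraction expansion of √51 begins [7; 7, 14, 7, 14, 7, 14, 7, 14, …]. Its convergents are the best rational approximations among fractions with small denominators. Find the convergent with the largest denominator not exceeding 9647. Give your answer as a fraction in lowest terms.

4999/700

a_0 = 7: 7/1  (≤ bound)
a_1 = 7: 50/7  (≤ bound)
a_2 = 14: 707/99  (≤ bound)
a_3 = 7: 4999/700  (≤ bound)
a_4 = 14: 70693/9899  (> 9647, stop)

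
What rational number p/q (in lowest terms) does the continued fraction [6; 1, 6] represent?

Start with 6.
1 + 1/(6/1) = 1 + 1/6 = 7/6
6 + 1/(7/6) = 6 + 6/7 = 48/7

48/7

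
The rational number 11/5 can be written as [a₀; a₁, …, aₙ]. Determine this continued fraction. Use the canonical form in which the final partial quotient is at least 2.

Repeatedly divide and take the remainder:
11 ÷ 5 → quotient 2, remainder 1
5 ÷ 1 → quotient 5, remainder 0

[2; 5]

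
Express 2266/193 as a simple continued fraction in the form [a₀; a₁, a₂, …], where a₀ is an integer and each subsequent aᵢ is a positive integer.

[11; 1, 2, 1, 6, 7]

⌊2266/193⌋ = 11, remainder 143
⌊193/143⌋ = 1, remainder 50
⌊143/50⌋ = 2, remainder 43
⌊50/43⌋ = 1, remainder 7
⌊43/7⌋ = 6, remainder 1
⌊7/1⌋ = 7, remainder 0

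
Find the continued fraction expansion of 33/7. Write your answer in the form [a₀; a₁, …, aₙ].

Repeatedly divide and take the remainder:
33 = 4·7 + 5, so a_0 = 4
7 = 1·5 + 2, so a_1 = 1
5 = 2·2 + 1, so a_2 = 2
2 = 2·1 + 0, so a_3 = 2

[4; 1, 2, 2]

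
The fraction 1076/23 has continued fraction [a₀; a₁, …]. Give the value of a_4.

1

⌊1076/23⌋ = 46, remainder 18
⌊23/18⌋ = 1, remainder 5
⌊18/5⌋ = 3, remainder 3
⌊5/3⌋ = 1, remainder 2
⌊3/2⌋ = 1, remainder 1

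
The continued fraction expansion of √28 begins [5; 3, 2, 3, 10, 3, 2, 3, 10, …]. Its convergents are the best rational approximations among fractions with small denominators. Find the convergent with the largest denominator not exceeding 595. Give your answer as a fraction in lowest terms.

List convergents until the denominator exceeds the bound:
a_0 = 5: 5/1  (≤ bound)
a_1 = 3: 16/3  (≤ bound)
a_2 = 2: 37/7  (≤ bound)
a_3 = 3: 127/24  (≤ bound)
a_4 = 10: 1307/247  (≤ bound)
a_5 = 3: 4048/765  (> 595, stop)

1307/247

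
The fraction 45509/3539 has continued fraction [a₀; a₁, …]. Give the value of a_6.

45509 ÷ 3539 → quotient 12, remainder 3041
3539 ÷ 3041 → quotient 1, remainder 498
3041 ÷ 498 → quotient 6, remainder 53
498 ÷ 53 → quotient 9, remainder 21
53 ÷ 21 → quotient 2, remainder 11
21 ÷ 11 → quotient 1, remainder 10
11 ÷ 10 → quotient 1, remainder 1

1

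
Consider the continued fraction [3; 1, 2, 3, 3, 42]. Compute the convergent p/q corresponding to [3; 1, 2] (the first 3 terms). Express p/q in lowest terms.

11/3

Compute successive convergents:
a_0 = 3: 3/1
a_1 = 1: 4/1
a_2 = 2: 11/3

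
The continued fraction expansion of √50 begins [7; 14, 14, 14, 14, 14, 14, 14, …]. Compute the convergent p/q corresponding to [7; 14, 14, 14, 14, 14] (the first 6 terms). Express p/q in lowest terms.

3880899/548842

Build up convergents one term at a time:
a_0 = 7: 7/1
a_1 = 14: 99/14
a_2 = 14: 1393/197
a_3 = 14: 19601/2772
a_4 = 14: 275807/39005
a_5 = 14: 3880899/548842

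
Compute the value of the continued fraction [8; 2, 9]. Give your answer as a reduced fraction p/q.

161/19

a_0 = 8: 8/1
a_1 = 2: 17/2
a_2 = 9: 161/19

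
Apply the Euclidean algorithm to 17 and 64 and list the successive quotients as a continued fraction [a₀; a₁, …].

17 ÷ 64 → quotient 0, remainder 17
64 ÷ 17 → quotient 3, remainder 13
17 ÷ 13 → quotient 1, remainder 4
13 ÷ 4 → quotient 3, remainder 1
4 ÷ 1 → quotient 4, remainder 0

[0; 3, 1, 3, 4]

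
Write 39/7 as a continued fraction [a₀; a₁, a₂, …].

[5; 1, 1, 3]

Run the Euclidean algorithm, recording each quotient:
⌊39/7⌋ = 5, remainder 4
⌊7/4⌋ = 1, remainder 3
⌊4/3⌋ = 1, remainder 1
⌊3/1⌋ = 3, remainder 0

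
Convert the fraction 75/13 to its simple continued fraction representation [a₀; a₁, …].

75 = 5·13 + 10, so a_0 = 5
13 = 1·10 + 3, so a_1 = 1
10 = 3·3 + 1, so a_2 = 3
3 = 3·1 + 0, so a_3 = 3

[5; 1, 3, 3]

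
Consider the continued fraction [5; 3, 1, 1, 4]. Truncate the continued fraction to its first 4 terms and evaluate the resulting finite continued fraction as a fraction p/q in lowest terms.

37/7

Use the convergent recurrence hₖ = aₖ·hₖ₋₁ + hₖ₋₂ (and likewise for the denominators kₖ):
a_0 = 5: 5/1
a_1 = 3: 16/3
a_2 = 1: 21/4
a_3 = 1: 37/7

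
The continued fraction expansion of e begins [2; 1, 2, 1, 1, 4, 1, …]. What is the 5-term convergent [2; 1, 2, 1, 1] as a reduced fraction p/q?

Start with 1.
1 + 1/(1/1) = 1 + 1/1 = 2/1
2 + 1/(2/1) = 2 + 1/2 = 5/2
1 + 1/(5/2) = 1 + 2/5 = 7/5
2 + 1/(7/5) = 2 + 5/7 = 19/7

19/7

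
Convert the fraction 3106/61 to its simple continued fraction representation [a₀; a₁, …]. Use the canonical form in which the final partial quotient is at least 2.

3106 = 50·61 + 56, so a_0 = 50
61 = 1·56 + 5, so a_1 = 1
56 = 11·5 + 1, so a_2 = 11
5 = 5·1 + 0, so a_3 = 5

[50; 1, 11, 5]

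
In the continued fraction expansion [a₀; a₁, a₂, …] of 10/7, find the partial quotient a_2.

3

Repeatedly divide and take the remainder:
10 ÷ 7 → quotient 1, remainder 3
7 ÷ 3 → quotient 2, remainder 1
3 ÷ 1 → quotient 3, remainder 0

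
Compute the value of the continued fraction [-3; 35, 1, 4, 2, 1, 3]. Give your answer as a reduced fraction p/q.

-6280/2113

Start with 3.
1 + 1/(3/1) = 1 + 1/3 = 4/3
2 + 1/(4/3) = 2 + 3/4 = 11/4
4 + 1/(11/4) = 4 + 4/11 = 48/11
1 + 1/(48/11) = 1 + 11/48 = 59/48
35 + 1/(59/48) = 35 + 48/59 = 2113/59
-3 + 1/(2113/59) = -3 + 59/2113 = -6280/2113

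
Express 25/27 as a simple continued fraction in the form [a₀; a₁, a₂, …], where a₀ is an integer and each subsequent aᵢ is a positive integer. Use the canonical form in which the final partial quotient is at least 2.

⌊25/27⌋ = 0, remainder 25
⌊27/25⌋ = 1, remainder 2
⌊25/2⌋ = 12, remainder 1
⌊2/1⌋ = 2, remainder 0

[0; 1, 12, 2]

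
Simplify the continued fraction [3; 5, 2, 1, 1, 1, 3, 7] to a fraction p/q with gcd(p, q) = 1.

3616/1135

Build up convergents one term at a time:
a_0 = 3: 3/1
a_1 = 5: 16/5
a_2 = 2: 35/11
a_3 = 1: 51/16
a_4 = 1: 86/27
a_5 = 1: 137/43
a_6 = 3: 497/156
a_7 = 7: 3616/1135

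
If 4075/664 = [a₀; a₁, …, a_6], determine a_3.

Repeatedly divide and take the remainder:
4075 ÷ 664 → quotient 6, remainder 91
664 ÷ 91 → quotient 7, remainder 27
91 ÷ 27 → quotient 3, remainder 10
27 ÷ 10 → quotient 2, remainder 7

2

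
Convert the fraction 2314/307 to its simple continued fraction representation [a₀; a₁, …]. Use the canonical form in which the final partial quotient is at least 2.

2314 = 7·307 + 165, so a_0 = 7
307 = 1·165 + 142, so a_1 = 1
165 = 1·142 + 23, so a_2 = 1
142 = 6·23 + 4, so a_3 = 6
23 = 5·4 + 3, so a_4 = 5
4 = 1·3 + 1, so a_5 = 1
3 = 3·1 + 0, so a_6 = 3

[7; 1, 1, 6, 5, 1, 3]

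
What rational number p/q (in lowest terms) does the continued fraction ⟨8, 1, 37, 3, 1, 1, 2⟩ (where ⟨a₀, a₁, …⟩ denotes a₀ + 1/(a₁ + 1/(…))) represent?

Start with 2.
1 + 1/(2/1) = 1 + 1/2 = 3/2
1 + 1/(3/2) = 1 + 2/3 = 5/3
3 + 1/(5/3) = 3 + 3/5 = 18/5
37 + 1/(18/5) = 37 + 5/18 = 671/18
1 + 1/(671/18) = 1 + 18/671 = 689/671
8 + 1/(689/671) = 8 + 671/689 = 6183/689

6183/689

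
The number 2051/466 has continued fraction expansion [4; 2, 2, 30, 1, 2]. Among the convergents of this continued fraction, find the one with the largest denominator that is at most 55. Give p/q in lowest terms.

a_0 = 4: 4/1  (≤ bound)
a_1 = 2: 9/2  (≤ bound)
a_2 = 2: 22/5  (≤ bound)
a_3 = 30: 669/152  (> 55, stop)

22/5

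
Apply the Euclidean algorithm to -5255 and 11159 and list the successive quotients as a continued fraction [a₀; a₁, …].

Apply division with remainder until the remainder is 0:
⌊-5255/11159⌋ = -1, remainder 5904
⌊11159/5904⌋ = 1, remainder 5255
⌊5904/5255⌋ = 1, remainder 649
⌊5255/649⌋ = 8, remainder 63
⌊649/63⌋ = 10, remainder 19
⌊63/19⌋ = 3, remainder 6
⌊19/6⌋ = 3, remainder 1
⌊6/1⌋ = 6, remainder 0

[-1; 1, 1, 8, 10, 3, 3, 6]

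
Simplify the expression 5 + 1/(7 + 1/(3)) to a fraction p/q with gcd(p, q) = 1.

a_0 = 5: 5/1
a_1 = 7: 36/7
a_2 = 3: 113/22

113/22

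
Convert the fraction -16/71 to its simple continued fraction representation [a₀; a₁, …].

Run the Euclidean algorithm, recording each quotient:
-16 ÷ 71 → quotient -1, remainder 55
71 ÷ 55 → quotient 1, remainder 16
55 ÷ 16 → quotient 3, remainder 7
16 ÷ 7 → quotient 2, remainder 2
7 ÷ 2 → quotient 3, remainder 1
2 ÷ 1 → quotient 2, remainder 0

[-1; 1, 3, 2, 3, 2]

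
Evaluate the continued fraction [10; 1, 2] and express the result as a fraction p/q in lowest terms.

Start with 2.
1 + 1/(2/1) = 1 + 1/2 = 3/2
10 + 1/(3/2) = 10 + 2/3 = 32/3

32/3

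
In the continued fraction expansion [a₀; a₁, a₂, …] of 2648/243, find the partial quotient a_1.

2648 = 10·243 + 218, so a_0 = 10
243 = 1·218 + 25, so a_1 = 1

1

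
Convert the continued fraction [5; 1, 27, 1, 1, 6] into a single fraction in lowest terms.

2213/371

Starting at the tail and folding back:
Start with 6.
1 + 1/(6/1) = 1 + 1/6 = 7/6
1 + 1/(7/6) = 1 + 6/7 = 13/7
27 + 1/(13/7) = 27 + 7/13 = 358/13
1 + 1/(358/13) = 1 + 13/358 = 371/358
5 + 1/(371/358) = 5 + 358/371 = 2213/371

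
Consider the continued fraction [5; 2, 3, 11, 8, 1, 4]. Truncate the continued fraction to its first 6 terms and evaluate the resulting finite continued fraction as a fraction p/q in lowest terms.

Starting at the tail and folding back:
Start with 1.
8 + 1/(1/1) = 8 + 1/1 = 9/1
11 + 1/(9/1) = 11 + 1/9 = 100/9
3 + 1/(100/9) = 3 + 9/100 = 309/100
2 + 1/(309/100) = 2 + 100/309 = 718/309
5 + 1/(718/309) = 5 + 309/718 = 3899/718

3899/718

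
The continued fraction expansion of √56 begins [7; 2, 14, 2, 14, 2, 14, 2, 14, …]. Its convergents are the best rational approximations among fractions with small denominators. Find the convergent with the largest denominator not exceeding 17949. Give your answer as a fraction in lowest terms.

a_0 = 7: 7/1  (≤ bound)
a_1 = 2: 15/2  (≤ bound)
a_2 = 14: 217/29  (≤ bound)
a_3 = 2: 449/60  (≤ bound)
a_4 = 14: 6503/869  (≤ bound)
a_5 = 2: 13455/1798  (≤ bound)
a_6 = 14: 194873/26041  (> 17949, stop)

13455/1798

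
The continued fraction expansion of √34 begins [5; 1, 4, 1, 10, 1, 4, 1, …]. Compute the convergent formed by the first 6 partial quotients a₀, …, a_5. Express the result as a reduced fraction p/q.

Compute successive convergents:
a_0 = 5: 5/1
a_1 = 1: 6/1
a_2 = 4: 29/5
a_3 = 1: 35/6
a_4 = 10: 379/65
a_5 = 1: 414/71

414/71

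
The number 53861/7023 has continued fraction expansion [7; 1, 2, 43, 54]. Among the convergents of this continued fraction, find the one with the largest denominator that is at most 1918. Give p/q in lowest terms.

a_0 = 7: 7/1  (≤ bound)
a_1 = 1: 8/1  (≤ bound)
a_2 = 2: 23/3  (≤ bound)
a_3 = 43: 997/130  (≤ bound)
a_4 = 54: 53861/7023  (> 1918, stop)

997/130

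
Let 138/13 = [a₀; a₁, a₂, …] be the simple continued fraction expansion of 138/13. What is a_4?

Repeatedly divide and take the remainder:
138 = 10·13 + 8, so a_0 = 10
13 = 1·8 + 5, so a_1 = 1
8 = 1·5 + 3, so a_2 = 1
5 = 1·3 + 2, so a_3 = 1
3 = 1·2 + 1, so a_4 = 1

1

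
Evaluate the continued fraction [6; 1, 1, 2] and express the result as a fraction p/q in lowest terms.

33/5

Starting at the tail and folding back:
Start with 2.
1 + 1/(2/1) = 1 + 1/2 = 3/2
1 + 1/(3/2) = 1 + 2/3 = 5/3
6 + 1/(5/3) = 6 + 3/5 = 33/5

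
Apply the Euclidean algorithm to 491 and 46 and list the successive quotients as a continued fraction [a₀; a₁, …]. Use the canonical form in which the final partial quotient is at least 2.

⌊491/46⌋ = 10, remainder 31
⌊46/31⌋ = 1, remainder 15
⌊31/15⌋ = 2, remainder 1
⌊15/1⌋ = 15, remainder 0

[10; 1, 2, 15]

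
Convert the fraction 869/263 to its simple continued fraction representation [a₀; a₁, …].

[3; 3, 3, 2, 11]

Repeatedly divide and take the remainder:
869 ÷ 263 → quotient 3, remainder 80
263 ÷ 80 → quotient 3, remainder 23
80 ÷ 23 → quotient 3, remainder 11
23 ÷ 11 → quotient 2, remainder 1
11 ÷ 1 → quotient 11, remainder 0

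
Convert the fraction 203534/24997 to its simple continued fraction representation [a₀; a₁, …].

[8; 7, 39, 10, 9]

⌊203534/24997⌋ = 8, remainder 3558
⌊24997/3558⌋ = 7, remainder 91
⌊3558/91⌋ = 39, remainder 9
⌊91/9⌋ = 10, remainder 1
⌊9/1⌋ = 9, remainder 0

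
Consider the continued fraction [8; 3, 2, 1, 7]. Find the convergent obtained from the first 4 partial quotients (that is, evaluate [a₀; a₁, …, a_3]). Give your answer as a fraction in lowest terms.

83/10

Start with 1.
2 + 1/(1/1) = 2 + 1/1 = 3/1
3 + 1/(3/1) = 3 + 1/3 = 10/3
8 + 1/(10/3) = 8 + 3/10 = 83/10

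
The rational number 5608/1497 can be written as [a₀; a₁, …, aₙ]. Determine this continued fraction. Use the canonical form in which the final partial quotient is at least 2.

[3; 1, 2, 1, 15, 1, 1, 11]

5608 = 3·1497 + 1117, so a_0 = 3
1497 = 1·1117 + 380, so a_1 = 1
1117 = 2·380 + 357, so a_2 = 2
380 = 1·357 + 23, so a_3 = 1
357 = 15·23 + 12, so a_4 = 15
23 = 1·12 + 11, so a_5 = 1
12 = 1·11 + 1, so a_6 = 1
11 = 11·1 + 0, so a_7 = 11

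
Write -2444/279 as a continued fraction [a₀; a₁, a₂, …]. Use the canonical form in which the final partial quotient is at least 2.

[-9; 4, 6, 11]

Repeatedly divide and take the remainder:
-2444 ÷ 279 → quotient -9, remainder 67
279 ÷ 67 → quotient 4, remainder 11
67 ÷ 11 → quotient 6, remainder 1
11 ÷ 1 → quotient 11, remainder 0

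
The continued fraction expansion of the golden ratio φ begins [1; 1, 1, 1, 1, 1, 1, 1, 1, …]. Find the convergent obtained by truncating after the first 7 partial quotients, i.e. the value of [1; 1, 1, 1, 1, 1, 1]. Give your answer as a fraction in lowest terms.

Use the convergent recurrence hₖ = aₖ·hₖ₋₁ + hₖ₋₂ (and likewise for the denominators kₖ):
a_0 = 1: 1/1
a_1 = 1: 2/1
a_2 = 1: 3/2
a_3 = 1: 5/3
a_4 = 1: 8/5
a_5 = 1: 13/8
a_6 = 1: 21/13

21/13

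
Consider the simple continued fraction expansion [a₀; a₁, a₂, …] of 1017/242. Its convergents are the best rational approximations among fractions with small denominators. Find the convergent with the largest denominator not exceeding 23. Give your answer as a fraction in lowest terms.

21/5

a_0 = 4: 4/1  (≤ bound)
a_1 = 4: 17/4  (≤ bound)
a_2 = 1: 21/5  (≤ bound)
a_3 = 15: 332/79  (> 23, stop)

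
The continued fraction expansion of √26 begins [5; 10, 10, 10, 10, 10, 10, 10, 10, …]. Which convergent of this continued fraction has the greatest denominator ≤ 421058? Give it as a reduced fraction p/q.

a_0 = 5: 5/1  (≤ bound)
a_1 = 10: 51/10  (≤ bound)
a_2 = 10: 515/101  (≤ bound)
a_3 = 10: 5201/1020  (≤ bound)
a_4 = 10: 52525/10301  (≤ bound)
a_5 = 10: 530451/104030  (≤ bound)
a_6 = 10: 5357035/1050601  (> 421058, stop)

530451/104030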